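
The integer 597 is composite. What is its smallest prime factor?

597 is odd.
Digit sum 21, divisible by 3.

3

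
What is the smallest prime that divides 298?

2

298 is even: 2 divides it.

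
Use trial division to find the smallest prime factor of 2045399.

29

2045399 is odd.
Digit sum 32, not divisible by 3.
Ends in 9: not divisible by 5.
7: 2045399 = 7·292199 + 6
11: 2045399 = 11·185945 + 4
13: 2045399 = 13·157338 + 5
17: 2045399 = 17·120317 + 10
19: 2045399 = 19·107652 + 11
23: 2045399 = 23·88930 + 9
29: 2045399 = 29·70531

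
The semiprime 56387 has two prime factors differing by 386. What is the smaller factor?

113

Since p = q + 386, we have 56387 = q(q + 386), so q² + 386q − 56387 = 0.
Discriminant: 386² + 4·56387 = 148996 + 225548 = 374544; √374544 = 612.
q = (−386 + 612)/2 = 113, and p = q + 386 = 499.
Check: 113 · 499 = 56387.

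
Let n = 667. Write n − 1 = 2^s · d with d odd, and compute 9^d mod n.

660

667 − 1 = 666 = 2^1 · 333, so d = 333.
9^1 ≡ 9 (mod 667)
9^2 ≡ 9^2 = 81 ≡ 81 (mod 667)
9^4 ≡ 81^2 = 6561 ≡ 558 (mod 667)
9^8 ≡ 558^2 = 311364 ≡ 542 (mod 667)
9^16 ≡ 542^2 = 293764 ≡ 284 (mod 667)
9^32 ≡ 284^2 = 80656 ≡ 616 (mod 667)
9^64 ≡ 616^2 = 379456 ≡ 600 (mod 667)
9^128 ≡ 600^2 = 360000 ≡ 487 (mod 667)
9^256 ≡ 487^2 = 237169 ≡ 384 (mod 667)
333 = 256 + 64 + 8 + 4 + 1 in binary powers of 2.
So 9^333 ≡ 384 · 600 · 542 · 558 · 9 ≡ 660 (mod 667).
Squaring chain: 660; never reaches −1, so base 9 is a Miller–Rabin witness that 667 is composite.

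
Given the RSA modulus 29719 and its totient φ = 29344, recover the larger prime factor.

263

φ(n) = (p−1)(q−1) = n − (p+q) + 1, so p + q = 29719 − 29344 + 1 = 376.
p and q are the roots of t² − 376t + 29719 = 0.
Discriminant: 376² − 4·29719 = 141376 − 118876 = 22500; √22500 = 150.
q = (376 − 150)/2 = 113, p = (376 + 150)/2 = 263.
Check: 113 · 263 = 29719.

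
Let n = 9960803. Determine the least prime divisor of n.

71

9960803 is odd.
Digit sum 35, not divisible by 3.
Ends in 3: not divisible by 5.
7: 9960803 = 7·1422971 + 6
11: 9960803 = 11·905527 + 6
13: 9960803 = 13·766215 + 8
17: 9960803 = 17·585929 + 10
19: 9960803 = 19·524252 + 15
23: 9960803 = 23·433078 + 9
29: 9960803 = 29·343475 + 28
31: 9960803 = 31·321316 + 7
37: 9960803 = 37·269210 + 33
41: 9960803 = 41·242946 + 17
43: 9960803 = 43·231646 + 25
47: 9960803 = 47·211931 + 46
53: 9960803 = 53·187939 + 36
59: 9960803 = 59·168827 + 10
61: 9960803 = 61·163291 + 52
67: 9960803 = 67·148668 + 47
71: 9960803 = 71·140293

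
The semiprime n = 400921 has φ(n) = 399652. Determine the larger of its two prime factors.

φ(n) = (p−1)(q−1) = n − (p+q) + 1, so p + q = 400921 − 399652 + 1 = 1270.
p and q are the roots of t² − 1270t + 400921 = 0.
Discriminant: 1270² − 4·400921 = 1612900 − 1603684 = 9216; √9216 = 96.
q = (1270 − 96)/2 = 587, p = (1270 + 96)/2 = 683.
Check: 587 · 683 = 400921.

683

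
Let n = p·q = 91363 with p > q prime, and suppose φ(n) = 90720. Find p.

433

φ(n) = (p−1)(q−1) = n − (p+q) + 1, so p + q = 91363 − 90720 + 1 = 644.
p and q are the roots of t² − 644t + 91363 = 0.
Discriminant: 644² − 4·91363 = 414736 − 365452 = 49284; √49284 = 222.
q = (644 − 222)/2 = 211, p = (644 + 222)/2 = 433.
Check: 211 · 433 = 91363.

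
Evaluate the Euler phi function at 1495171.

Factor: 1495171 = 61 · 127 · 193.
φ(1495171) = (61−1) · (127−1) · (193−1) = 60 · 126 · 192 = 1451520.

1451520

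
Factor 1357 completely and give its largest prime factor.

1357 = 23 · 59
59 is prime.
So 1357 = 23 · 59; the largest prime factor is 59.

59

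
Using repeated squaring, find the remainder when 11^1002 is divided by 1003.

11^1 ≡ 11 (mod 1003)
11^2 ≡ 11^2 = 121 ≡ 121 (mod 1003)
11^4 ≡ 121^2 = 14641 ≡ 599 (mod 1003)
11^8 ≡ 599^2 = 358801 ≡ 730 (mod 1003)
11^16 ≡ 730^2 = 532900 ≡ 307 (mod 1003)
11^32 ≡ 307^2 = 94249 ≡ 970 (mod 1003)
11^64 ≡ 970^2 = 940900 ≡ 86 (mod 1003)
11^128 ≡ 86^2 = 7396 ≡ 375 (mod 1003)
11^256 ≡ 375^2 = 140625 ≡ 205 (mod 1003)
11^512 ≡ 205^2 = 42025 ≡ 902 (mod 1003)
1002 = 512 + 256 + 128 + 64 + 32 + 8 + 2 in binary powers of 2.
So 11^1002 ≡ 902 · 205 · 375 · 86 · 970 · 730 · 121 ≡ 661 (mod 1003).
Since 661 ≠ 1, base 11 is a Fermat witness: 1003 is composite.

661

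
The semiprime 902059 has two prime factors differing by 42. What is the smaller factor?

Since p = q + 42, we have 902059 = q(q + 42), so q² + 42q − 902059 = 0.
Discriminant: 42² + 4·902059 = 1764 + 3608236 = 3610000; √3610000 = 1900.
q = (−42 + 1900)/2 = 929, and p = q + 42 = 971.
Check: 929 · 971 = 902059.

929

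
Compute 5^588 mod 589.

125

5^1 ≡ 5 (mod 589)
5^2 ≡ 5^2 = 25 ≡ 25 (mod 589)
5^4 ≡ 25^2 = 625 ≡ 36 (mod 589)
5^8 ≡ 36^2 = 1296 ≡ 118 (mod 589)
5^16 ≡ 118^2 = 13924 ≡ 377 (mod 589)
5^32 ≡ 377^2 = 142129 ≡ 180 (mod 589)
5^64 ≡ 180^2 = 32400 ≡ 5 (mod 589)
5^128 ≡ 5^2 = 25 ≡ 25 (mod 589)
5^256 ≡ 25^2 = 625 ≡ 36 (mod 589)
5^512 ≡ 36^2 = 1296 ≡ 118 (mod 589)
588 = 512 + 64 + 8 + 4 in binary powers of 2.
So 5^588 ≡ 118 · 5 · 118 · 36 ≡ 125 (mod 589).
Since 125 ≠ 1, base 5 is a Fermat witness: 589 is composite.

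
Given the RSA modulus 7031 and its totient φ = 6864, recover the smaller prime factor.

79

φ(n) = (p−1)(q−1) = n − (p+q) + 1, so p + q = 7031 − 6864 + 1 = 168.
p and q are the roots of t² − 168t + 7031 = 0.
Discriminant: 168² − 4·7031 = 28224 − 28124 = 100; √100 = 10.
q = (168 − 10)/2 = 79, p = (168 + 10)/2 = 89.
Check: 79 · 89 = 7031.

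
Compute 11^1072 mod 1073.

248

11^1 ≡ 11 (mod 1073)
11^2 ≡ 11^2 = 121 ≡ 121 (mod 1073)
11^4 ≡ 121^2 = 14641 ≡ 692 (mod 1073)
11^8 ≡ 692^2 = 478864 ≡ 306 (mod 1073)
11^16 ≡ 306^2 = 93636 ≡ 285 (mod 1073)
11^32 ≡ 285^2 = 81225 ≡ 750 (mod 1073)
11^64 ≡ 750^2 = 562500 ≡ 248 (mod 1073)
11^128 ≡ 248^2 = 61504 ≡ 343 (mod 1073)
11^256 ≡ 343^2 = 117649 ≡ 692 (mod 1073)
11^512 ≡ 692^2 = 478864 ≡ 306 (mod 1073)
11^1024 ≡ 306^2 = 93636 ≡ 285 (mod 1073)
1072 = 1024 + 32 + 16 in binary powers of 2.
So 11^1072 ≡ 285 · 750 · 285 ≡ 248 (mod 1073).
Since 248 ≠ 1, base 11 is a Fermat witness: 1073 is composite.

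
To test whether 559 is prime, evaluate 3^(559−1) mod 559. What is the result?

391

3^1 ≡ 3 (mod 559)
3^2 ≡ 3^2 = 9 ≡ 9 (mod 559)
3^4 ≡ 9^2 = 81 ≡ 81 (mod 559)
3^8 ≡ 81^2 = 6561 ≡ 412 (mod 559)
3^16 ≡ 412^2 = 169744 ≡ 367 (mod 559)
3^32 ≡ 367^2 = 134689 ≡ 529 (mod 559)
3^64 ≡ 529^2 = 279841 ≡ 341 (mod 559)
3^128 ≡ 341^2 = 116281 ≡ 9 (mod 559)
3^256 ≡ 9^2 = 81 ≡ 81 (mod 559)
3^512 ≡ 81^2 = 6561 ≡ 412 (mod 559)
558 = 512 + 32 + 8 + 4 + 2 in binary powers of 2.
So 3^558 ≡ 412 · 529 · 412 · 81 · 9 ≡ 391 (mod 559).
Since 391 ≠ 1, base 3 is a Fermat witness: 559 is composite.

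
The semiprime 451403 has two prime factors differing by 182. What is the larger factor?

769

Since p = q + 182, we have 451403 = q(q + 182), so q² + 182q − 451403 = 0.
Discriminant: 182² + 4·451403 = 33124 + 1805612 = 1838736; √1838736 = 1356.
q = (−182 + 1356)/2 = 587, and p = q + 182 = 769.
Check: 587 · 769 = 451403.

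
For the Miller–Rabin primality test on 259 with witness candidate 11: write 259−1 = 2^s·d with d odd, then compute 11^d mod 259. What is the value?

259 − 1 = 258 = 2^1 · 129, so d = 129.
11^1 ≡ 11 (mod 259)
11^2 ≡ 11^2 = 121 ≡ 121 (mod 259)
11^4 ≡ 121^2 = 14641 ≡ 137 (mod 259)
11^8 ≡ 137^2 = 18769 ≡ 121 (mod 259)
11^16 ≡ 121^2 = 14641 ≡ 137 (mod 259)
11^32 ≡ 137^2 = 18769 ≡ 121 (mod 259)
11^64 ≡ 121^2 = 14641 ≡ 137 (mod 259)
11^128 ≡ 137^2 = 18769 ≡ 121 (mod 259)
129 = 128 + 1 in binary powers of 2.
So 11^129 ≡ 121 · 11 ≡ 36 (mod 259).
Squaring chain: 36; never reaches −1, so base 11 is a Miller–Rabin witness that 259 is composite.

36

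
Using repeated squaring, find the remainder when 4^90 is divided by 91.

1

4^1 ≡ 4 (mod 91)
4^2 ≡ 4^2 = 16 ≡ 16 (mod 91)
4^4 ≡ 16^2 = 256 ≡ 74 (mod 91)
4^8 ≡ 74^2 = 5476 ≡ 16 (mod 91)
4^16 ≡ 16^2 = 256 ≡ 74 (mod 91)
4^32 ≡ 74^2 = 5476 ≡ 16 (mod 91)
4^64 ≡ 16^2 = 256 ≡ 74 (mod 91)
90 = 64 + 16 + 8 + 2 in binary powers of 2.
So 4^90 ≡ 74 · 74 · 16 · 16 ≡ 1 (mod 91).
Since the result is 1, base 4 gives no evidence that 91 is composite.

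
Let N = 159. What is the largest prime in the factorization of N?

159 = 3 · 53
53 is prime.
So 159 = 3 · 53; the largest prime factor is 53.

53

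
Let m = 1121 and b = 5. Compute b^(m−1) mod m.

5^1 ≡ 5 (mod 1121)
5^2 ≡ 5^2 = 25 ≡ 25 (mod 1121)
5^4 ≡ 25^2 = 625 ≡ 625 (mod 1121)
5^8 ≡ 625^2 = 390625 ≡ 517 (mod 1121)
5^16 ≡ 517^2 = 267289 ≡ 491 (mod 1121)
5^32 ≡ 491^2 = 241081 ≡ 66 (mod 1121)
5^64 ≡ 66^2 = 4356 ≡ 993 (mod 1121)
5^128 ≡ 993^2 = 986049 ≡ 690 (mod 1121)
5^256 ≡ 690^2 = 476100 ≡ 796 (mod 1121)
5^512 ≡ 796^2 = 633616 ≡ 251 (mod 1121)
5^1024 ≡ 251^2 = 63001 ≡ 225 (mod 1121)
1120 = 1024 + 64 + 32 in binary powers of 2.
So 5^1120 ≡ 225 · 993 · 66 ≡ 416 (mod 1121).
Since 416 ≠ 1, base 5 is a Fermat witness: 1121 is composite.

416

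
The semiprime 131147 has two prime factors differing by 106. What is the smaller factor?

313

Since p = q + 106, we have 131147 = q(q + 106), so q² + 106q − 131147 = 0.
Discriminant: 106² + 4·131147 = 11236 + 524588 = 535824; √535824 = 732.
q = (−106 + 732)/2 = 313, and p = q + 106 = 419.
Check: 313 · 419 = 131147.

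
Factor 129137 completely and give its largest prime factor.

129137 = 29 · 4453
4453 = 61 · 73
73 is prime.
So 129137 = 29 · 61 · 73; the largest prime factor is 73.

73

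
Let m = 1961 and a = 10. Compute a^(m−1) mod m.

121

10^1 ≡ 10 (mod 1961)
10^2 ≡ 10^2 = 100 ≡ 100 (mod 1961)
10^4 ≡ 100^2 = 10000 ≡ 195 (mod 1961)
10^8 ≡ 195^2 = 38025 ≡ 766 (mod 1961)
10^16 ≡ 766^2 = 586756 ≡ 417 (mod 1961)
10^32 ≡ 417^2 = 173889 ≡ 1321 (mod 1961)
10^64 ≡ 1321^2 = 1745041 ≡ 1712 (mod 1961)
10^128 ≡ 1712^2 = 2930944 ≡ 1210 (mod 1961)
10^256 ≡ 1210^2 = 1464100 ≡ 1194 (mod 1961)
10^512 ≡ 1194^2 = 1425636 ≡ 1950 (mod 1961)
10^1024 ≡ 1950^2 = 3802500 ≡ 121 (mod 1961)
1960 = 1024 + 512 + 256 + 128 + 32 + 8 in binary powers of 2.
So 10^1960 ≡ 121 · 1950 · 1194 · 1210 · 1321 · 766 ≡ 121 (mod 1961).
Since 121 ≠ 1, base 10 is a Fermat witness: 1961 is composite.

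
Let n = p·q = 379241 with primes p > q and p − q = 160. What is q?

541

Since p = q + 160, we have 379241 = q(q + 160), so q² + 160q − 379241 = 0.
Discriminant: 160² + 4·379241 = 25600 + 1516964 = 1542564; √1542564 = 1242.
q = (−160 + 1242)/2 = 541, and p = q + 160 = 701.
Check: 541 · 701 = 379241.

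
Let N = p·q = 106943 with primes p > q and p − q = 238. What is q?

Since p = q + 238, we have 106943 = q(q + 238), so q² + 238q − 106943 = 0.
Discriminant: 238² + 4·106943 = 56644 + 427772 = 484416; √484416 = 696.
q = (−238 + 696)/2 = 229, and p = q + 238 = 467.
Check: 229 · 467 = 106943.

229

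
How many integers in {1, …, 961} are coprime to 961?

930

Factor: 961 = 31^2.
φ(961) = 31^1·(31−1) = 930.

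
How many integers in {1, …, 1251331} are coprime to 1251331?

Factor: 1251331 = 59 · 127 · 167.
φ(1251331) = (59−1) · (127−1) · (167−1) = 58 · 126 · 166 = 1213128.

1213128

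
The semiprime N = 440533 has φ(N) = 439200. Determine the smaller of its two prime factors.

601

φ(n) = (p−1)(q−1) = n − (p+q) + 1, so p + q = 440533 − 439200 + 1 = 1334.
p and q are the roots of t² − 1334t + 440533 = 0.
Discriminant: 1334² − 4·440533 = 1779556 − 1762132 = 17424; √17424 = 132.
q = (1334 − 132)/2 = 601, p = (1334 + 132)/2 = 733.
Check: 601 · 733 = 440533.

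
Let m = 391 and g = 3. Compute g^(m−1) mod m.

151

3^1 ≡ 3 (mod 391)
3^2 ≡ 3^2 = 9 ≡ 9 (mod 391)
3^4 ≡ 9^2 = 81 ≡ 81 (mod 391)
3^8 ≡ 81^2 = 6561 ≡ 305 (mod 391)
3^16 ≡ 305^2 = 93025 ≡ 358 (mod 391)
3^32 ≡ 358^2 = 128164 ≡ 307 (mod 391)
3^64 ≡ 307^2 = 94249 ≡ 18 (mod 391)
3^128 ≡ 18^2 = 324 ≡ 324 (mod 391)
3^256 ≡ 324^2 = 104976 ≡ 188 (mod 391)
390 = 256 + 128 + 4 + 2 in binary powers of 2.
So 3^390 ≡ 188 · 324 · 81 · 9 ≡ 151 (mod 391).
Since 151 ≠ 1, base 3 is a Fermat witness: 391 is composite.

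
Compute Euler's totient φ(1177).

1060

Factor: 1177 = 11 · 107.
φ(1177) = (11−1) · (107−1) = 10 · 106 = 1060.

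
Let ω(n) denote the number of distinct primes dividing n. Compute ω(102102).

6

102102 = 2 · 51051
51051 = 3 · 17017
17017 = 7 · 2431
2431 = 11 · 221
221 = 13 · 17
102102 = 2 · 3 · 7 · 11 · 13 · 17, which has 6 distinct prime factors.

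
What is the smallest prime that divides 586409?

29

586409 is odd.
Digit sum 32, not divisible by 3.
Ends in 9: not divisible by 5.
7: 586409 = 7·83772 + 5
11: 586409 = 11·53309 + 10
13: 586409 = 13·45108 + 5
17: 586409 = 17·34494 + 11
19: 586409 = 19·30863 + 12
23: 586409 = 23·25496 + 1
29: 586409 = 29·20221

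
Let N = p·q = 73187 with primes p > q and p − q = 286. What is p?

449

Since p = q + 286, we have 73187 = q(q + 286), so q² + 286q − 73187 = 0.
Discriminant: 286² + 4·73187 = 81796 + 292748 = 374544; √374544 = 612.
q = (−286 + 612)/2 = 163, and p = q + 286 = 449.
Check: 163 · 449 = 73187.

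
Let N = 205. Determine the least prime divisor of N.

205 is odd.
Digit sum 7, not divisible by 3.
Ends in 5: divisible by 5.

5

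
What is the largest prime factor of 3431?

73

3431 = 47 · 73
73 is prime.
So 3431 = 47 · 73; the largest prime factor is 73.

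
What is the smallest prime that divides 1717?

1717 is odd.
Digit sum 16, not divisible by 3.
Ends in 7: not divisible by 5.
7: 1717 = 7·245 + 2
11: 1717 = 11·156 + 1
13: 1717 = 13·132 + 1
17: 1717 = 17·101

17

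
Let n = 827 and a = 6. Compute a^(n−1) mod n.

6^1 ≡ 6 (mod 827)
6^2 ≡ 6^2 = 36 ≡ 36 (mod 827)
6^4 ≡ 36^2 = 1296 ≡ 469 (mod 827)
6^8 ≡ 469^2 = 219961 ≡ 806 (mod 827)
6^16 ≡ 806^2 = 649636 ≡ 441 (mod 827)
6^32 ≡ 441^2 = 194481 ≡ 136 (mod 827)
6^64 ≡ 136^2 = 18496 ≡ 302 (mod 827)
6^128 ≡ 302^2 = 91204 ≡ 234 (mod 827)
6^256 ≡ 234^2 = 54756 ≡ 174 (mod 827)
6^512 ≡ 174^2 = 30276 ≡ 504 (mod 827)
826 = 512 + 256 + 32 + 16 + 8 + 2 in binary powers of 2.
So 6^826 ≡ 504 · 174 · 136 · 441 · 806 · 36 ≡ 1 (mod 827).
Since the result is 1, base 6 gives no evidence that 827 is composite.

1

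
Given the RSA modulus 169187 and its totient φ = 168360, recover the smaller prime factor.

367

φ(n) = (p−1)(q−1) = n − (p+q) + 1, so p + q = 169187 − 168360 + 1 = 828.
p and q are the roots of t² − 828t + 169187 = 0.
Discriminant: 828² − 4·169187 = 685584 − 676748 = 8836; √8836 = 94.
q = (828 − 94)/2 = 367, p = (828 + 94)/2 = 461.
Check: 367 · 461 = 169187.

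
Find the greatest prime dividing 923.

923 = 13 · 71
71 is prime.
So 923 = 13 · 71; the largest prime factor is 71.

71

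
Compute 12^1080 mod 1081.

98

12^1 ≡ 12 (mod 1081)
12^2 ≡ 12^2 = 144 ≡ 144 (mod 1081)
12^4 ≡ 144^2 = 20736 ≡ 197 (mod 1081)
12^8 ≡ 197^2 = 38809 ≡ 974 (mod 1081)
12^16 ≡ 974^2 = 948676 ≡ 639 (mod 1081)
12^32 ≡ 639^2 = 408321 ≡ 784 (mod 1081)
12^64 ≡ 784^2 = 614656 ≡ 648 (mod 1081)
12^128 ≡ 648^2 = 419904 ≡ 476 (mod 1081)
12^256 ≡ 476^2 = 226576 ≡ 647 (mod 1081)
12^512 ≡ 647^2 = 418609 ≡ 262 (mod 1081)
12^1024 ≡ 262^2 = 68644 ≡ 541 (mod 1081)
1080 = 1024 + 32 + 16 + 8 in binary powers of 2.
So 12^1080 ≡ 541 · 784 · 639 · 974 ≡ 98 (mod 1081).
Since 98 ≠ 1, base 12 is a Fermat witness: 1081 is composite.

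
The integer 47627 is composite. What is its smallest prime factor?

97

47627 is odd.
Digit sum 26, not divisible by 3.
Ends in 7: not divisible by 5.
7: 47627 = 7·6803 + 6
11: 47627 = 11·4329 + 8
13: 47627 = 13·3663 + 8
17: 47627 = 17·2801 + 10
19: 47627 = 19·2506 + 13
23: 47627 = 23·2070 + 17
29: 47627 = 29·1642 + 9
31: 47627 = 31·1536 + 11
37: 47627 = 37·1287 + 8
41: 47627 = 41·1161 + 26
43: 47627 = 43·1107 + 26
47: 47627 = 47·1013 + 16
53: 47627 = 53·898 + 33
59: 47627 = 59·807 + 14
61: 47627 = 61·780 + 47
67: 47627 = 67·710 + 57
71: 47627 = 71·670 + 57
73: 47627 = 73·652 + 31
79: 47627 = 79·602 + 69
83: 47627 = 83·573 + 68
89: 47627 = 89·535 + 12
97: 47627 = 97·491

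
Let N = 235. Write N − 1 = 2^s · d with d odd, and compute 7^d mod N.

2

235 − 1 = 234 = 2^1 · 117, so d = 117.
7^1 ≡ 7 (mod 235)
7^2 ≡ 7^2 = 49 ≡ 49 (mod 235)
7^4 ≡ 49^2 = 2401 ≡ 51 (mod 235)
7^8 ≡ 51^2 = 2601 ≡ 16 (mod 235)
7^16 ≡ 16^2 = 256 ≡ 21 (mod 235)
7^32 ≡ 21^2 = 441 ≡ 206 (mod 235)
7^64 ≡ 206^2 = 42436 ≡ 136 (mod 235)
117 = 64 + 32 + 16 + 4 + 1 in binary powers of 2.
So 7^117 ≡ 136 · 206 · 21 · 51 · 7 ≡ 2 (mod 235).
Squaring chain: 2; never reaches −1, so base 7 is a Miller–Rabin witness that 235 is composite.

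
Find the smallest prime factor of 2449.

2449 is odd.
Digit sum 19, not divisible by 3.
Ends in 9: not divisible by 5.
7: 2449 = 7·349 + 6
11: 2449 = 11·222 + 7
13: 2449 = 13·188 + 5
17: 2449 = 17·144 + 1
19: 2449 = 19·128 + 17
23: 2449 = 23·106 + 11
29: 2449 = 29·84 + 13
31: 2449 = 31·79

31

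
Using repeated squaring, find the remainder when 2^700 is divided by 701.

2^1 ≡ 2 (mod 701)
2^2 ≡ 2^2 = 4 ≡ 4 (mod 701)
2^4 ≡ 4^2 = 16 ≡ 16 (mod 701)
2^8 ≡ 16^2 = 256 ≡ 256 (mod 701)
2^16 ≡ 256^2 = 65536 ≡ 343 (mod 701)
2^32 ≡ 343^2 = 117649 ≡ 582 (mod 701)
2^64 ≡ 582^2 = 338724 ≡ 141 (mod 701)
2^128 ≡ 141^2 = 19881 ≡ 253 (mod 701)
2^256 ≡ 253^2 = 64009 ≡ 218 (mod 701)
2^512 ≡ 218^2 = 47524 ≡ 557 (mod 701)
700 = 512 + 128 + 32 + 16 + 8 + 4 in binary powers of 2.
So 2^700 ≡ 557 · 253 · 582 · 343 · 256 · 16 ≡ 1 (mod 701).
Since the result is 1, base 2 gives no evidence that 701 is composite.

1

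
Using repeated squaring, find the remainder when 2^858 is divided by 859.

2^1 ≡ 2 (mod 859)
2^2 ≡ 2^2 = 4 ≡ 4 (mod 859)
2^4 ≡ 4^2 = 16 ≡ 16 (mod 859)
2^8 ≡ 16^2 = 256 ≡ 256 (mod 859)
2^16 ≡ 256^2 = 65536 ≡ 252 (mod 859)
2^32 ≡ 252^2 = 63504 ≡ 797 (mod 859)
2^64 ≡ 797^2 = 635209 ≡ 408 (mod 859)
2^128 ≡ 408^2 = 166464 ≡ 677 (mod 859)
2^256 ≡ 677^2 = 458329 ≡ 482 (mod 859)
2^512 ≡ 482^2 = 232324 ≡ 394 (mod 859)
858 = 512 + 256 + 64 + 16 + 8 + 2 in binary powers of 2.
So 2^858 ≡ 394 · 482 · 408 · 252 · 256 · 4 ≡ 1 (mod 859).
Since the result is 1, base 2 gives no evidence that 859 is composite.

1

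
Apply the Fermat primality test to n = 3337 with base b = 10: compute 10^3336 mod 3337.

2998

10^1 ≡ 10 (mod 3337)
10^2 ≡ 10^2 = 100 ≡ 100 (mod 3337)
10^4 ≡ 100^2 = 10000 ≡ 3326 (mod 3337)
10^8 ≡ 3326^2 = 11062276 ≡ 121 (mod 3337)
10^16 ≡ 121^2 = 14641 ≡ 1293 (mod 3337)
10^32 ≡ 1293^2 = 1671849 ≡ 12 (mod 3337)
10^64 ≡ 12^2 = 144 ≡ 144 (mod 3337)
10^128 ≡ 144^2 = 20736 ≡ 714 (mod 3337)
10^256 ≡ 714^2 = 509796 ≡ 2572 (mod 3337)
10^512 ≡ 2572^2 = 6615184 ≡ 1250 (mod 3337)
10^1024 ≡ 1250^2 = 1562500 ≡ 784 (mod 3337)
10^2048 ≡ 784^2 = 614656 ≡ 648 (mod 3337)
3336 = 2048 + 1024 + 256 + 8 in binary powers of 2.
So 10^3336 ≡ 648 · 784 · 2572 · 121 ≡ 2998 (mod 3337).
Since 2998 ≠ 1, base 10 is a Fermat witness: 3337 is composite.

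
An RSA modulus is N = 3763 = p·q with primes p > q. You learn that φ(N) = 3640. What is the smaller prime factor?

53

φ(n) = (p−1)(q−1) = n − (p+q) + 1, so p + q = 3763 − 3640 + 1 = 124.
p and q are the roots of t² − 124t + 3763 = 0.
Discriminant: 124² − 4·3763 = 15376 − 15052 = 324; √324 = 18.
q = (124 − 18)/2 = 53, p = (124 + 18)/2 = 71.
Check: 53 · 71 = 3763.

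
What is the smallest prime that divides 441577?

441577 is odd.
Digit sum 28, not divisible by 3.
Ends in 7: not divisible by 5.
7: 441577 = 7·63082 + 3
11: 441577 = 11·40143 + 4
13: 441577 = 13·33967 + 6
17: 441577 = 17·25975 + 2
19: 441577 = 19·23240 + 17
23: 441577 = 23·19199

23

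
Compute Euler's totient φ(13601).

Factor: 13601 = 7 · 29 · 67.
φ(13601) = (7−1) · (29−1) · (67−1) = 6 · 28 · 66 = 11088.

11088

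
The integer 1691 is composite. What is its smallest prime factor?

1691 is odd.
Digit sum 17, not divisible by 3.
Ends in 1: not divisible by 5.
7: 1691 = 7·241 + 4
11: 1691 = 11·153 + 8
13: 1691 = 13·130 + 1
17: 1691 = 17·99 + 8
19: 1691 = 19·89

19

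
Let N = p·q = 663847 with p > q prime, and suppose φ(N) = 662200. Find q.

φ(n) = (p−1)(q−1) = n − (p+q) + 1, so p + q = 663847 − 662200 + 1 = 1648.
p and q are the roots of t² − 1648t + 663847 = 0.
Discriminant: 1648² − 4·663847 = 2715904 − 2655388 = 60516; √60516 = 246.
q = (1648 − 246)/2 = 701, p = (1648 + 246)/2 = 947.
Check: 701 · 947 = 663847.

701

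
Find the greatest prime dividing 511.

511 = 7 · 73
73 is prime.
So 511 = 7 · 73; the largest prime factor is 73.

73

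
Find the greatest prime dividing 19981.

53

19981 = 13 · 1537
1537 = 29 · 53
53 is prime.
So 19981 = 13 · 29 · 53; the largest prime factor is 53.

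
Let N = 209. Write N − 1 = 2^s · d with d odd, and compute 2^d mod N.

41

209 − 1 = 208 = 2^4 · 13, so d = 13.
2^1 ≡ 2 (mod 209)
2^2 ≡ 2^2 = 4 ≡ 4 (mod 209)
2^4 ≡ 4^2 = 16 ≡ 16 (mod 209)
2^8 ≡ 16^2 = 256 ≡ 47 (mod 209)
13 = 8 + 4 + 1 in binary powers of 2.
So 2^13 ≡ 47 · 16 · 2 ≡ 41 (mod 209).
Squaring chain: 41 → 9 → 81 → 82; never reaches −1, so base 2 is a Miller–Rabin witness that 209 is composite.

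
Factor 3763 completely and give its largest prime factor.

3763 = 53 · 71
71 is prime.
So 3763 = 53 · 71; the largest prime factor is 71.

71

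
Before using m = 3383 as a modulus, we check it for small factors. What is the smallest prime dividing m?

3383 is odd.
Digit sum 17, not divisible by 3.
Ends in 3: not divisible by 5.
7: 3383 = 7·483 + 2
11: 3383 = 11·307 + 6
13: 3383 = 13·260 + 3
17: 3383 = 17·199

17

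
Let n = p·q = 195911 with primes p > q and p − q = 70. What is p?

479

Since p = q + 70, we have 195911 = q(q + 70), so q² + 70q − 195911 = 0.
Discriminant: 70² + 4·195911 = 4900 + 783644 = 788544; √788544 = 888.
q = (−70 + 888)/2 = 409, and p = q + 70 = 479.
Check: 409 · 479 = 195911.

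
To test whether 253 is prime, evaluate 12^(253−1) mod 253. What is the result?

12^1 ≡ 12 (mod 253)
12^2 ≡ 12^2 = 144 ≡ 144 (mod 253)
12^4 ≡ 144^2 = 20736 ≡ 243 (mod 253)
12^8 ≡ 243^2 = 59049 ≡ 100 (mod 253)
12^16 ≡ 100^2 = 10000 ≡ 133 (mod 253)
12^32 ≡ 133^2 = 17689 ≡ 232 (mod 253)
12^64 ≡ 232^2 = 53824 ≡ 188 (mod 253)
12^128 ≡ 188^2 = 35344 ≡ 177 (mod 253)
252 = 128 + 64 + 32 + 16 + 8 + 4 in binary powers of 2.
So 12^252 ≡ 177 · 188 · 232 · 133 · 100 · 243 ≡ 232 (mod 253).
Since 232 ≠ 1, base 12 is a Fermat witness: 253 is composite.

232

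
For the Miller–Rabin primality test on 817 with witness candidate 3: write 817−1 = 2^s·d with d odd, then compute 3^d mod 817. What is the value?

817 − 1 = 816 = 2^4 · 51, so d = 51.
3^1 ≡ 3 (mod 817)
3^2 ≡ 3^2 = 9 ≡ 9 (mod 817)
3^4 ≡ 9^2 = 81 ≡ 81 (mod 817)
3^8 ≡ 81^2 = 6561 ≡ 25 (mod 817)
3^16 ≡ 25^2 = 625 ≡ 625 (mod 817)
3^32 ≡ 625^2 = 390625 ≡ 99 (mod 817)
51 = 32 + 16 + 2 + 1 in binary powers of 2.
So 3^51 ≡ 99 · 625 · 9 · 3 ≡ 677 (mod 817).
Squaring chain: 677 → 809 → 64 → 11; never reaches −1, so base 3 is a Miller–Rabin witness that 817 is composite.

677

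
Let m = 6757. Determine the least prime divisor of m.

29

6757 is odd.
Digit sum 25, not divisible by 3.
Ends in 7: not divisible by 5.
7: 6757 = 7·965 + 2
11: 6757 = 11·614 + 3
13: 6757 = 13·519 + 10
17: 6757 = 17·397 + 8
19: 6757 = 19·355 + 12
23: 6757 = 23·293 + 18
29: 6757 = 29·233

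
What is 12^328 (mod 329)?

12^1 ≡ 12 (mod 329)
12^2 ≡ 12^2 = 144 ≡ 144 (mod 329)
12^4 ≡ 144^2 = 20736 ≡ 9 (mod 329)
12^8 ≡ 9^2 = 81 ≡ 81 (mod 329)
12^16 ≡ 81^2 = 6561 ≡ 310 (mod 329)
12^32 ≡ 310^2 = 96100 ≡ 32 (mod 329)
12^64 ≡ 32^2 = 1024 ≡ 37 (mod 329)
12^128 ≡ 37^2 = 1369 ≡ 53 (mod 329)
12^256 ≡ 53^2 = 2809 ≡ 177 (mod 329)
328 = 256 + 64 + 8 in binary powers of 2.
So 12^328 ≡ 177 · 37 · 81 ≡ 121 (mod 329).
Since 121 ≠ 1, base 12 is a Fermat witness: 329 is composite.

121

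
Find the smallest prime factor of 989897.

23

989897 is odd.
Digit sum 50, not divisible by 3.
Ends in 7: not divisible by 5.
7: 989897 = 7·141413 + 6
11: 989897 = 11·89990 + 7
13: 989897 = 13·76145 + 12
17: 989897 = 17·58229 + 4
19: 989897 = 19·52099 + 16
23: 989897 = 23·43039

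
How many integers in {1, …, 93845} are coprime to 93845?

Factor: 93845 = 5 · 137^2.
φ(93845) = (5−1) · 137^1·(137−1) = 4 · 18632 = 74528.

74528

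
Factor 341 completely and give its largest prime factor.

341 = 11 · 31
31 is prime.
So 341 = 11 · 31; the largest prime factor is 31.

31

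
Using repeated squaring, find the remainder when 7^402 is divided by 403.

233

7^1 ≡ 7 (mod 403)
7^2 ≡ 7^2 = 49 ≡ 49 (mod 403)
7^4 ≡ 49^2 = 2401 ≡ 386 (mod 403)
7^8 ≡ 386^2 = 148996 ≡ 289 (mod 403)
7^16 ≡ 289^2 = 83521 ≡ 100 (mod 403)
7^32 ≡ 100^2 = 10000 ≡ 328 (mod 403)
7^64 ≡ 328^2 = 107584 ≡ 386 (mod 403)
7^128 ≡ 386^2 = 148996 ≡ 289 (mod 403)
7^256 ≡ 289^2 = 83521 ≡ 100 (mod 403)
402 = 256 + 128 + 16 + 2 in binary powers of 2.
So 7^402 ≡ 100 · 289 · 100 · 49 ≡ 233 (mod 403).
Since 233 ≠ 1, base 7 is a Fermat witness: 403 is composite.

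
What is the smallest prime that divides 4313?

4313 is odd.
Digit sum 11, not divisible by 3.
Ends in 3: not divisible by 5.
7: 4313 = 7·616 + 1
11: 4313 = 11·392 + 1
13: 4313 = 13·331 + 10
17: 4313 = 17·253 + 12
19: 4313 = 19·227

19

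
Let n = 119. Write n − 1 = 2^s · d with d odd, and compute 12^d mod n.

119 − 1 = 118 = 2^1 · 59, so d = 59.
12^1 ≡ 12 (mod 119)
12^2 ≡ 12^2 = 144 ≡ 25 (mod 119)
12^4 ≡ 25^2 = 625 ≡ 30 (mod 119)
12^8 ≡ 30^2 = 900 ≡ 67 (mod 119)
12^16 ≡ 67^2 = 4489 ≡ 86 (mod 119)
12^32 ≡ 86^2 = 7396 ≡ 18 (mod 119)
59 = 32 + 16 + 8 + 2 + 1 in binary powers of 2.
So 12^59 ≡ 18 · 86 · 67 · 25 · 12 ≡ 108 (mod 119).
Squaring chain: 108; never reaches −1, so base 12 is a Miller–Rabin witness that 119 is composite.

108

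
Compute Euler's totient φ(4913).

Factor: 4913 = 17^3.
φ(4913) = 17^2·(17−1) = 4624.

4624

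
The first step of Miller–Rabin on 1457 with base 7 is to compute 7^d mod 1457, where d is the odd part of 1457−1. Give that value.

1457 − 1 = 1456 = 2^4 · 91, so d = 91.
7^1 ≡ 7 (mod 1457)
7^2 ≡ 7^2 = 49 ≡ 49 (mod 1457)
7^4 ≡ 49^2 = 2401 ≡ 944 (mod 1457)
7^8 ≡ 944^2 = 891136 ≡ 909 (mod 1457)
7^16 ≡ 909^2 = 826281 ≡ 162 (mod 1457)
7^32 ≡ 162^2 = 26244 ≡ 18 (mod 1457)
7^64 ≡ 18^2 = 324 ≡ 324 (mod 1457)
91 = 64 + 16 + 8 + 2 + 1 in binary powers of 2.
So 7^91 ≡ 324 · 162 · 909 · 49 · 7 ≡ 1061 (mod 1457).
Squaring chain: 1061 → 917 → 200 → 661; never reaches −1, so base 7 is a Miller–Rabin witness that 1457 is composite.

1061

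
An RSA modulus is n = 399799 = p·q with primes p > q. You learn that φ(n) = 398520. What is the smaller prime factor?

541

φ(n) = (p−1)(q−1) = n − (p+q) + 1, so p + q = 399799 − 398520 + 1 = 1280.
p and q are the roots of t² − 1280t + 399799 = 0.
Discriminant: 1280² − 4·399799 = 1638400 − 1599196 = 39204; √39204 = 198.
q = (1280 − 198)/2 = 541, p = (1280 + 198)/2 = 739.
Check: 541 · 739 = 399799.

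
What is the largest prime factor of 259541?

259541 = 53 · 4897
4897 = 59 · 83
83 is prime.
So 259541 = 53 · 59 · 83; the largest prime factor is 83.

83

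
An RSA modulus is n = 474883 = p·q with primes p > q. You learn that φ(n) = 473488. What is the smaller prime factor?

587

φ(n) = (p−1)(q−1) = n − (p+q) + 1, so p + q = 474883 − 473488 + 1 = 1396.
p and q are the roots of t² − 1396t + 474883 = 0.
Discriminant: 1396² − 4·474883 = 1948816 − 1899532 = 49284; √49284 = 222.
q = (1396 − 222)/2 = 587, p = (1396 + 222)/2 = 809.
Check: 587 · 809 = 474883.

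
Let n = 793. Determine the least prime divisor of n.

793 is odd.
Digit sum 19, not divisible by 3.
Ends in 3: not divisible by 5.
7: 793 = 7·113 + 2
11: 793 = 11·72 + 1
13: 793 = 13·61

13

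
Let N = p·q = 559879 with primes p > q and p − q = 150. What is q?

Since p = q + 150, we have 559879 = q(q + 150), so q² + 150q − 559879 = 0.
Discriminant: 150² + 4·559879 = 22500 + 2239516 = 2262016; √2262016 = 1504.
q = (−150 + 1504)/2 = 677, and p = q + 150 = 827.
Check: 677 · 827 = 559879.

677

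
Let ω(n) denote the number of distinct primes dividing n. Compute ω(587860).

587860 = 2^2 · 146965
146965 = 5 · 29393
29393 = 7 · 4199
4199 = 13 · 323
323 = 17 · 19
587860 = 2^2 · 5 · 7 · 13 · 17 · 19, which has 6 distinct prime factors.

6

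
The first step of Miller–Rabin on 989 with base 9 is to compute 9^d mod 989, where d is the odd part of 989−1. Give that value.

989 − 1 = 988 = 2^2 · 247, so d = 247.
9^1 ≡ 9 (mod 989)
9^2 ≡ 9^2 = 81 ≡ 81 (mod 989)
9^4 ≡ 81^2 = 6561 ≡ 627 (mod 989)
9^8 ≡ 627^2 = 393129 ≡ 496 (mod 989)
9^16 ≡ 496^2 = 246016 ≡ 744 (mod 989)
9^32 ≡ 744^2 = 553536 ≡ 685 (mod 989)
9^64 ≡ 685^2 = 469225 ≡ 439 (mod 989)
9^128 ≡ 439^2 = 192721 ≡ 855 (mod 989)
247 = 128 + 64 + 32 + 16 + 4 + 2 + 1 in binary powers of 2.
So 9^247 ≡ 855 · 439 · 685 · 744 · 627 · 81 · 9 ≡ 744 (mod 989).
Squaring chain: 744 → 685; never reaches −1, so base 9 is a Miller–Rabin witness that 989 is composite.

744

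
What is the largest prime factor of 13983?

13983 = 3 · 4661
4661 = 59 · 79
79 is prime.
So 13983 = 3 · 59 · 79; the largest prime factor is 79.

79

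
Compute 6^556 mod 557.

1

6^1 ≡ 6 (mod 557)
6^2 ≡ 6^2 = 36 ≡ 36 (mod 557)
6^4 ≡ 36^2 = 1296 ≡ 182 (mod 557)
6^8 ≡ 182^2 = 33124 ≡ 261 (mod 557)
6^16 ≡ 261^2 = 68121 ≡ 167 (mod 557)
6^32 ≡ 167^2 = 27889 ≡ 39 (mod 557)
6^64 ≡ 39^2 = 1521 ≡ 407 (mod 557)
6^128 ≡ 407^2 = 165649 ≡ 220 (mod 557)
6^256 ≡ 220^2 = 48400 ≡ 498 (mod 557)
6^512 ≡ 498^2 = 248004 ≡ 139 (mod 557)
556 = 512 + 32 + 8 + 4 in binary powers of 2.
So 6^556 ≡ 139 · 39 · 261 · 182 ≡ 1 (mod 557).
Since the result is 1, base 6 gives no evidence that 557 is composite.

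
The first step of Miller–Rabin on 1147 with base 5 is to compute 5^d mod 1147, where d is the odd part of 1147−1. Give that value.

156

1147 − 1 = 1146 = 2^1 · 573, so d = 573.
5^1 ≡ 5 (mod 1147)
5^2 ≡ 5^2 = 25 ≡ 25 (mod 1147)
5^4 ≡ 25^2 = 625 ≡ 625 (mod 1147)
5^8 ≡ 625^2 = 390625 ≡ 645 (mod 1147)
5^16 ≡ 645^2 = 416025 ≡ 811 (mod 1147)
5^32 ≡ 811^2 = 657721 ≡ 490 (mod 1147)
5^64 ≡ 490^2 = 240100 ≡ 377 (mod 1147)
5^128 ≡ 377^2 = 142129 ≡ 1048 (mod 1147)
5^256 ≡ 1048^2 = 1098304 ≡ 625 (mod 1147)
5^512 ≡ 625^2 = 390625 ≡ 645 (mod 1147)
573 = 512 + 32 + 16 + 8 + 4 + 1 in binary powers of 2.
So 5^573 ≡ 645 · 490 · 811 · 645 · 625 · 5 ≡ 156 (mod 1147).
Squaring chain: 156; never reaches −1, so base 5 is a Miller–Rabin witness that 1147 is composite.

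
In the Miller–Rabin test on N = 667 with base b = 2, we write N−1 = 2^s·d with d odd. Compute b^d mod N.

330

667 − 1 = 666 = 2^1 · 333, so d = 333.
2^1 ≡ 2 (mod 667)
2^2 ≡ 2^2 = 4 ≡ 4 (mod 667)
2^4 ≡ 4^2 = 16 ≡ 16 (mod 667)
2^8 ≡ 16^2 = 256 ≡ 256 (mod 667)
2^16 ≡ 256^2 = 65536 ≡ 170 (mod 667)
2^32 ≡ 170^2 = 28900 ≡ 219 (mod 667)
2^64 ≡ 219^2 = 47961 ≡ 604 (mod 667)
2^128 ≡ 604^2 = 364816 ≡ 634 (mod 667)
2^256 ≡ 634^2 = 401956 ≡ 422 (mod 667)
333 = 256 + 64 + 8 + 4 + 1 in binary powers of 2.
So 2^333 ≡ 422 · 604 · 256 · 16 · 2 ≡ 330 (mod 667).
Squaring chain: 330; never reaches −1, so base 2 is a Miller–Rabin witness that 667 is composite.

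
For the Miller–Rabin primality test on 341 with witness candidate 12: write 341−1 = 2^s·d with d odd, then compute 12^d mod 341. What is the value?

341 − 1 = 340 = 2^2 · 85, so d = 85.
12^1 ≡ 12 (mod 341)
12^2 ≡ 12^2 = 144 ≡ 144 (mod 341)
12^4 ≡ 144^2 = 20736 ≡ 276 (mod 341)
12^8 ≡ 276^2 = 76176 ≡ 133 (mod 341)
12^16 ≡ 133^2 = 17689 ≡ 298 (mod 341)
12^32 ≡ 298^2 = 88804 ≡ 144 (mod 341)
12^64 ≡ 144^2 = 20736 ≡ 276 (mod 341)
85 = 64 + 16 + 4 + 1 in binary powers of 2.
So 12^85 ≡ 276 · 298 · 276 · 12 ≡ 254 (mod 341).
Squaring chain: 254 → 67; never reaches −1, so base 12 is a Miller–Rabin witness that 341 is composite.

254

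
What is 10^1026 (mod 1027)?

482

10^1 ≡ 10 (mod 1027)
10^2 ≡ 10^2 = 100 ≡ 100 (mod 1027)
10^4 ≡ 100^2 = 10000 ≡ 757 (mod 1027)
10^8 ≡ 757^2 = 573049 ≡ 1010 (mod 1027)
10^16 ≡ 1010^2 = 1020100 ≡ 289 (mod 1027)
10^32 ≡ 289^2 = 83521 ≡ 334 (mod 1027)
10^64 ≡ 334^2 = 111556 ≡ 640 (mod 1027)
10^128 ≡ 640^2 = 409600 ≡ 854 (mod 1027)
10^256 ≡ 854^2 = 729316 ≡ 146 (mod 1027)
10^512 ≡ 146^2 = 21316 ≡ 776 (mod 1027)
10^1024 ≡ 776^2 = 602176 ≡ 354 (mod 1027)
1026 = 1024 + 2 in binary powers of 2.
So 10^1026 ≡ 354 · 100 ≡ 482 (mod 1027).
Since 482 ≠ 1, base 10 is a Fermat witness: 1027 is composite.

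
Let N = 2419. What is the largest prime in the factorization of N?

2419 = 41 · 59
59 is prime.
So 2419 = 41 · 59; the largest prime factor is 59.

59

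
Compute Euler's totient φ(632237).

608400

Factor: 632237 = 53 · 79 · 151.
φ(632237) = (53−1) · (79−1) · (151−1) = 52 · 78 · 150 = 608400.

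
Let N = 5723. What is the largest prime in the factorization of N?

97

5723 = 59 · 97
97 is prime.
So 5723 = 59 · 97; the largest prime factor is 97.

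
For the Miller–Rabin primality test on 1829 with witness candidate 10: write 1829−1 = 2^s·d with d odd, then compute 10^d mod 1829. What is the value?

1829 − 1 = 1828 = 2^2 · 457, so d = 457.
10^1 ≡ 10 (mod 1829)
10^2 ≡ 10^2 = 100 ≡ 100 (mod 1829)
10^4 ≡ 100^2 = 10000 ≡ 855 (mod 1829)
10^8 ≡ 855^2 = 731025 ≡ 1254 (mod 1829)
10^16 ≡ 1254^2 = 1572516 ≡ 1405 (mod 1829)
10^32 ≡ 1405^2 = 1974025 ≡ 534 (mod 1829)
10^64 ≡ 534^2 = 285156 ≡ 1661 (mod 1829)
10^128 ≡ 1661^2 = 2758921 ≡ 789 (mod 1829)
10^256 ≡ 789^2 = 622521 ≡ 661 (mod 1829)
457 = 256 + 128 + 64 + 8 + 1 in binary powers of 2.
So 10^457 ≡ 661 · 789 · 1661 · 1254 · 10 ≡ 1043 (mod 1829).
Squaring chain: 1043 → 1423; never reaches −1, so base 10 is a Miller–Rabin witness that 1829 is composite.

1043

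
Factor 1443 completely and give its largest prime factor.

37

1443 = 3 · 481
481 = 13 · 37
37 is prime.
So 1443 = 3 · 13 · 37; the largest prime factor is 37.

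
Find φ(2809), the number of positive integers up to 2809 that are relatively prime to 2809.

Factor: 2809 = 53^2.
φ(2809) = 53^1·(53−1) = 2756.

2756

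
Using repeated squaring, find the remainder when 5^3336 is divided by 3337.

1922

5^1 ≡ 5 (mod 3337)
5^2 ≡ 5^2 = 25 ≡ 25 (mod 3337)
5^4 ≡ 25^2 = 625 ≡ 625 (mod 3337)
5^8 ≡ 625^2 = 390625 ≡ 196 (mod 3337)
5^16 ≡ 196^2 = 38416 ≡ 1709 (mod 3337)
5^32 ≡ 1709^2 = 2920681 ≡ 806 (mod 3337)
5^64 ≡ 806^2 = 649636 ≡ 2258 (mod 3337)
5^128 ≡ 2258^2 = 5098564 ≡ 2965 (mod 3337)
5^256 ≡ 2965^2 = 8791225 ≡ 1567 (mod 3337)
5^512 ≡ 1567^2 = 2455489 ≡ 2794 (mod 3337)
5^1024 ≡ 2794^2 = 7806436 ≡ 1193 (mod 3337)
5^2048 ≡ 1193^2 = 1423249 ≡ 1687 (mod 3337)
3336 = 2048 + 1024 + 256 + 8 in binary powers of 2.
So 5^3336 ≡ 1687 · 1193 · 1567 · 196 ≡ 1922 (mod 3337).
Since 1922 ≠ 1, base 5 is a Fermat witness: 3337 is composite.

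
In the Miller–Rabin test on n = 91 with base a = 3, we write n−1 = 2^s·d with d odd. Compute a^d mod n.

27

91 − 1 = 90 = 2^1 · 45, so d = 45.
3^1 ≡ 3 (mod 91)
3^2 ≡ 3^2 = 9 ≡ 9 (mod 91)
3^4 ≡ 9^2 = 81 ≡ 81 (mod 91)
3^8 ≡ 81^2 = 6561 ≡ 9 (mod 91)
3^16 ≡ 9^2 = 81 ≡ 81 (mod 91)
3^32 ≡ 81^2 = 6561 ≡ 9 (mod 91)
45 = 32 + 8 + 4 + 1 in binary powers of 2.
So 3^45 ≡ 9 · 9 · 81 · 3 ≡ 27 (mod 91).
Squaring chain: 27; never reaches −1, so base 3 is a Miller–Rabin witness that 91 is composite.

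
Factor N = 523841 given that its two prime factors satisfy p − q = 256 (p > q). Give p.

863

Since p = q + 256, we have 523841 = q(q + 256), so q² + 256q − 523841 = 0.
Discriminant: 256² + 4·523841 = 65536 + 2095364 = 2160900; √2160900 = 1470.
q = (−256 + 1470)/2 = 607, and p = q + 256 = 863.
Check: 607 · 863 = 523841.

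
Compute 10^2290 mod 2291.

1048

10^1 ≡ 10 (mod 2291)
10^2 ≡ 10^2 = 100 ≡ 100 (mod 2291)
10^4 ≡ 100^2 = 10000 ≡ 836 (mod 2291)
10^8 ≡ 836^2 = 698896 ≡ 141 (mod 2291)
10^16 ≡ 141^2 = 19881 ≡ 1553 (mod 2291)
10^32 ≡ 1553^2 = 2411809 ≡ 1677 (mod 2291)
10^64 ≡ 1677^2 = 2812329 ≡ 1272 (mod 2291)
10^128 ≡ 1272^2 = 1617984 ≡ 538 (mod 2291)
10^256 ≡ 538^2 = 289444 ≡ 778 (mod 2291)
10^512 ≡ 778^2 = 605284 ≡ 460 (mod 2291)
10^1024 ≡ 460^2 = 211600 ≡ 828 (mod 2291)
10^2048 ≡ 828^2 = 685584 ≡ 575 (mod 2291)
2290 = 2048 + 128 + 64 + 32 + 16 + 2 in binary powers of 2.
So 10^2290 ≡ 575 · 538 · 1272 · 1677 · 1553 · 100 ≡ 1048 (mod 2291).
Since 1048 ≠ 1, base 10 is a Fermat witness: 2291 is composite.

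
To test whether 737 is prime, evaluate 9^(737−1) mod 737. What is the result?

9^1 ≡ 9 (mod 737)
9^2 ≡ 9^2 = 81 ≡ 81 (mod 737)
9^4 ≡ 81^2 = 6561 ≡ 665 (mod 737)
9^8 ≡ 665^2 = 442225 ≡ 25 (mod 737)
9^16 ≡ 25^2 = 625 ≡ 625 (mod 737)
9^32 ≡ 625^2 = 390625 ≡ 15 (mod 737)
9^64 ≡ 15^2 = 225 ≡ 225 (mod 737)
9^128 ≡ 225^2 = 50625 ≡ 509 (mod 737)
9^256 ≡ 509^2 = 259081 ≡ 394 (mod 737)
9^512 ≡ 394^2 = 155236 ≡ 466 (mod 737)
736 = 512 + 128 + 64 + 32 in binary powers of 2.
So 9^736 ≡ 466 · 509 · 225 · 15 ≡ 350 (mod 737).
Since 350 ≠ 1, base 9 is a Fermat witness: 737 is composite.

350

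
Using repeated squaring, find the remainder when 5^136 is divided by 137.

1

5^1 ≡ 5 (mod 137)
5^2 ≡ 5^2 = 25 ≡ 25 (mod 137)
5^4 ≡ 25^2 = 625 ≡ 77 (mod 137)
5^8 ≡ 77^2 = 5929 ≡ 38 (mod 137)
5^16 ≡ 38^2 = 1444 ≡ 74 (mod 137)
5^32 ≡ 74^2 = 5476 ≡ 133 (mod 137)
5^64 ≡ 133^2 = 17689 ≡ 16 (mod 137)
5^128 ≡ 16^2 = 256 ≡ 119 (mod 137)
136 = 128 + 8 in binary powers of 2.
So 5^136 ≡ 119 · 38 ≡ 1 (mod 137).
Since the result is 1, base 5 gives no evidence that 137 is composite.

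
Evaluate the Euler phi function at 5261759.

Factor: 5261759 = 137 · 193 · 199.
φ(5261759) = (137−1) · (193−1) · (199−1) = 136 · 192 · 198 = 5170176.

5170176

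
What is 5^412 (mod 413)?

226

5^1 ≡ 5 (mod 413)
5^2 ≡ 5^2 = 25 ≡ 25 (mod 413)
5^4 ≡ 25^2 = 625 ≡ 212 (mod 413)
5^8 ≡ 212^2 = 44944 ≡ 340 (mod 413)
5^16 ≡ 340^2 = 115600 ≡ 373 (mod 413)
5^32 ≡ 373^2 = 139129 ≡ 361 (mod 413)
5^64 ≡ 361^2 = 130321 ≡ 226 (mod 413)
5^128 ≡ 226^2 = 51076 ≡ 277 (mod 413)
5^256 ≡ 277^2 = 76729 ≡ 324 (mod 413)
412 = 256 + 128 + 16 + 8 + 4 in binary powers of 2.
So 5^412 ≡ 324 · 277 · 373 · 340 · 212 ≡ 226 (mod 413).
Since 226 ≠ 1, base 5 is a Fermat witness: 413 is composite.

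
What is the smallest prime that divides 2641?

2641 is odd.
Digit sum 13, not divisible by 3.
Ends in 1: not divisible by 5.
7: 2641 = 7·377 + 2
11: 2641 = 11·240 + 1
13: 2641 = 13·203 + 2
17: 2641 = 17·155 + 6
19: 2641 = 19·139

19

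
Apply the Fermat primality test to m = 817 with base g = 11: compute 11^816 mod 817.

666

11^1 ≡ 11 (mod 817)
11^2 ≡ 11^2 = 121 ≡ 121 (mod 817)
11^4 ≡ 121^2 = 14641 ≡ 752 (mod 817)
11^8 ≡ 752^2 = 565504 ≡ 140 (mod 817)
11^16 ≡ 140^2 = 19600 ≡ 809 (mod 817)
11^32 ≡ 809^2 = 654481 ≡ 64 (mod 817)
11^64 ≡ 64^2 = 4096 ≡ 11 (mod 817)
11^128 ≡ 11^2 = 121 ≡ 121 (mod 817)
11^256 ≡ 121^2 = 14641 ≡ 752 (mod 817)
11^512 ≡ 752^2 = 565504 ≡ 140 (mod 817)
816 = 512 + 256 + 32 + 16 in binary powers of 2.
So 11^816 ≡ 140 · 752 · 64 · 809 ≡ 666 (mod 817).
Since 666 ≠ 1, base 11 is a Fermat witness: 817 is composite.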